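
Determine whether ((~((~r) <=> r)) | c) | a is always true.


Build the truth table over {a, c, r}:
a | c | r | φ
-------------
False | False | False | True
True | False | False | True
False | True | False | True
True | True | False | True
False | False | True | True
True | False | True | True
False | True | True | True
True | True | True | True
Every row evaluates to true.

Yes, it is a tautology.


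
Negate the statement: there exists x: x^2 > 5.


¬(for all x: φ) = there exists x: ¬φ, and ¬(there exists x: φ) = for all x: ¬φ.
Apply to the existential statement.

for all x: NOT(x^2 > 5)


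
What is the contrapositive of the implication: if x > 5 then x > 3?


The contrapositive of (P → Q) is (¬Q → ¬P); it is logically equivalent to the original.
Here P = 'x > 5' and Q = 'x > 3'.

If not (x > 3), then not (x > 5).


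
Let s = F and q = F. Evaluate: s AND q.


Conjunction is true only when both operands are true.
Substitute: s=F, q=F.
F AND F evaluates to F.

F


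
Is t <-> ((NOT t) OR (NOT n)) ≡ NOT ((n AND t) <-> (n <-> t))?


Compare truth tables:
n | t | φ | ψ
-------------
F | F | F | T
T | F | F | F
F | T | T | F
T | T | F | F
They differ at row 1 (n=F, t=F): φ=F but ψ=T.

No, they are not logically equivalent.


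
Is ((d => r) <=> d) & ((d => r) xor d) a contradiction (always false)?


Truth table over {d, r}:
d | r | φ
---------
False | False | False
True | False | False
False | True | False
True | True | False
Every row is false.

Yes, it is a contradiction.


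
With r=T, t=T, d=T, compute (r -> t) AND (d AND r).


Substitute r=T, t=T, d=T:
r -> t = T -> T = T
d AND r = T AND T = T
(r -> t) AND (d AND r) = T AND T = T

T


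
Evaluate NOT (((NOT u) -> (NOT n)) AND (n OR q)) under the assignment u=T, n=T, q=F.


Substitute u=T, n=T, q=F:
NOT u = F
NOT n = F
(NOT u) -> (NOT n) = F -> F = T
n OR q = T OR F = T
((NOT u) -> (NOT n)) AND (n OR q) = T AND T = T
NOT (((NOT u) -> (NOT n)) AND (n OR q)) = F

F


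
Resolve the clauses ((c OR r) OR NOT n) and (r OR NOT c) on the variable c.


The clauses contain complementary literals c and NOTc.
Resolution eliminates this pair and disjoins the remaining literals (merging duplicates).

(NOT n OR r)


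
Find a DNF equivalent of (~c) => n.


Step 1: Rewrite (¬c) → n as ¬(¬c) ∨ n.
Step 2: Eliminate any double negations (¬¬X = X).

c | n


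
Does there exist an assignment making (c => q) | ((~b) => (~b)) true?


Search for a satisfying assignment over {b, c, q}.
Try b=False, c=False, q=False: the formula evaluates to True.
A satisfying assignment exists.

Satisfiable.


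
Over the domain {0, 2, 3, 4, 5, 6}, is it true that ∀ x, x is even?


Evaluate the predicate on each element: 0:T, 2:T, 3:F, 4:T, 5:F, 6:T.
Counterexample x = 3 fails the predicate.

F


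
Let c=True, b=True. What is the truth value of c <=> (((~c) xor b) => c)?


Substitute c=True, b=True:
~c = False
(~c) xor b = False xor True = True
((~c) xor b) => c = True => True = True
c <=> (((~c) xor b) => c) = True <=> True = True

True


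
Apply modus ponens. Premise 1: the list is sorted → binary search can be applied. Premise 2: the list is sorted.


Modus ponens: from (P → Q) and P, infer Q.
P = 'the list is sorted' is asserted, and P → Q holds, so Q follows.

binary search can be applied.


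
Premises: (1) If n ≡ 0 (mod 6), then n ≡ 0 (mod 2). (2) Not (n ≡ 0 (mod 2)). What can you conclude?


Modus tollens: from (P → Q) and ¬Q, infer ¬P.
Q = 'n ≡ 0 (mod 2)' is denied; since P → Q, P must also fail.

Not (n ≡ 0 (mod 6)).


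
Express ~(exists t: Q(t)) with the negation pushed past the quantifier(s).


¬(forall x: φ) = exists x: ¬φ, and ¬(exists x: φ) = forall x: ¬φ.
Apply to the existential statement.

forall t: ~(Q(t))


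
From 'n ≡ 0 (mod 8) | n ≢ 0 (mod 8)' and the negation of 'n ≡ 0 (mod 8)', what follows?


Disjunctive syllogism: from (P ∨ Q) and ¬P, infer Q.
One disjunct, 'n ≡ 0 (mod 8)', is ruled out; the other must hold.

n ≢ 0 (mod 8)


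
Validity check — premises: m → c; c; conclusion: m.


This is affirming the consequent (fallacy). There exist truth assignments where the premises are all true but the conclusion is false.

Invalid.


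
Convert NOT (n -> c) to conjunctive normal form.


Step 1: Rewrite n → c as ¬n ∨ c.
Step 2: Negate: ¬(¬n ∨ c) = n ∧ ¬c (De Morgan + double negation).

n AND (NOT c)


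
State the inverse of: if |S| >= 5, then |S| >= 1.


The inverse of (P → Q) is (¬P → ¬Q). It is equivalent to the converse, not to the original.
Here P = '|S| >= 5' and Q = '|S| >= 1'.

If not (|S| >= 5), then not (|S| >= 1).


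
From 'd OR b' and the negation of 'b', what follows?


Disjunctive syllogism: from (P ∨ Q) and ¬P, infer Q.
One disjunct, 'b', is ruled out; the other must hold.

d


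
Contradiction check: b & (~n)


Truth table over {b, n}:
b | n | φ
---------
False | False | False
True | False | True
False | True | False
True | True | False
Satisfying assignment at row 2: b=True, n=False gives True.

No, it is not a contradiction.


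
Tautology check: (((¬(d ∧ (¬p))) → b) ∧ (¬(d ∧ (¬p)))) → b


Build the truth table over {b, d, p}:
b | d | p | φ
-------------
F | F | F | T
T | F | F | T
F | T | F | T
T | T | F | T
F | F | T | T
T | F | T | T
F | T | T | T
T | T | T | T
Every row evaluates to true.

Yes, it is a tautology.


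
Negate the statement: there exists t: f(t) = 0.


¬(for all x: φ) = there exists x: ¬φ, and ¬(there exists x: φ) = for all x: ¬φ.
Apply to the existential statement.

for all t: NOT(f(t) = 0)


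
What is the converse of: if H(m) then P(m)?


The converse of (P → Q) is (Q → P). It is not in general equivalent to the original.
Here P = 'H(m)' and Q = 'P(m)'.

If P(m), then H(m).


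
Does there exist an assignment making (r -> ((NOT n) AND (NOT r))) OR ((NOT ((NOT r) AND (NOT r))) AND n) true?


Search for a satisfying assignment over {n, r}.
Try n=F, r=F: the formula evaluates to T.
A satisfying assignment exists.

Satisfiable.


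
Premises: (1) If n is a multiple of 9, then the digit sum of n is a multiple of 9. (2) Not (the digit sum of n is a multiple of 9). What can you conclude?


Modus tollens: from (P → Q) and ¬Q, infer ¬P.
Q = 'the digit sum of n is a multiple of 9' is denied; since P → Q, P must also fail.

Not (n is a multiple of 9).


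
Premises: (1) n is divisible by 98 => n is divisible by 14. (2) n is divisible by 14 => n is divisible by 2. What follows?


Hypothetical syllogism: from (P → Q) and (Q → R), infer (P → R).
Chain the two implications through the shared middle term 'n is divisible by 14'.

n is divisible by 98 => n is divisible by 2


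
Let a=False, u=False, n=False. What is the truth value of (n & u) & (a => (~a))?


Substitute a=False, u=False, n=False:
n & u = False & False = False
~a = True
a => (~a) = False => True = True
(n & u) & (a => (~a)) = False & True = False

False


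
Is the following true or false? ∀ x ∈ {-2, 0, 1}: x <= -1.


Evaluate the predicate on each element: -2:T, 0:F, 1:F.
Counterexample x = 0 fails the predicate.

F


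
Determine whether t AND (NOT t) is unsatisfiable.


Truth table over {t}:
t | φ
-----
F | F
T | F
Every row is false.

Yes, it is a contradiction.


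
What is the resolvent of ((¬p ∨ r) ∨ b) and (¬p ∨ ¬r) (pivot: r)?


The clauses contain complementary literals r and ¬r.
Resolution eliminates this pair and disjoins the remaining literals (merging duplicates).

(¬p ∨ b)


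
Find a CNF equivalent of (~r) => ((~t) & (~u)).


Step 1: Rewrite (¬r) → ((¬t) ∧ (¬u)) as ¬(¬r) ∨ ((¬t) ∧ (¬u)).
Step 2: Distribute ∨ over ∧.
Step 3: Eliminate any double negations (¬¬X = X).

(r | (~t)) & (r | (~u))


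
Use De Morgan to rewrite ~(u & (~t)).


De Morgan: the negation of a conjunction is the disjunction of the negations.
Distribute ~ across &, flipping it to |, and negate each literal.

(~u) | t


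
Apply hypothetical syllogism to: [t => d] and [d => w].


Hypothetical syllogism: from (P → Q) and (Q → R), infer (P → R).
Chain the two implications through the shared middle term 'd'.

t => w


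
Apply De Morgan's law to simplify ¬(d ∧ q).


De Morgan: the negation of a conjunction is the disjunction of the negations.
Distribute ¬ across ∧, flipping it to ∨, and negate each literal.

(¬d) ∨ (¬q)


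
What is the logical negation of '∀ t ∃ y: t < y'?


Negation flips each quantifier (∀↔∃) and negates the inner predicate.
¬(∀ t ∃ y: φ) = ∃ t ∀ y: ¬φ.

∃ t ∀ y: ¬(t < y)


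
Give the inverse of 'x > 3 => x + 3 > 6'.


The inverse of (P → Q) is (¬P → ¬Q). It is equivalent to the converse, not to the original.
Here P = 'x > 3' and Q = 'x + 3 > 6'.

If not (x > 3), then not (x + 3 > 6).


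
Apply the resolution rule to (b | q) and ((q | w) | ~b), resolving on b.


The clauses contain complementary literals b and ~b.
Resolution eliminates this pair and disjoins the remaining literals (merging duplicates).

(q | w)


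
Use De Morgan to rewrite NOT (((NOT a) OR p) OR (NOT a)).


De Morgan: the negation of a disjunction is the conjunction of the negations.
Distribute NOT across OR, flipping it to AND, and negate each literal.

(a AND (NOT p)) AND a


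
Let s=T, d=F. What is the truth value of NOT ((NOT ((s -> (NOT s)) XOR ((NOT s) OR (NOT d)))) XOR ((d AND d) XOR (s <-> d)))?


Substitute s=T, d=F:
… (earlier sub-steps elided)
NOT s = F
NOT d = T
(NOT s) OR (NOT d) = F OR T = T
(s -> (NOT s)) XOR ((NOT s) OR (NOT d)) = F XOR T = T
NOT ((s -> (NOT s)) XOR ((NOT s) OR (NOT d))) = F
d AND d = F AND F = F
s <-> d = T <-> F = F
(d AND d) XOR (s <-> d) = F XOR F = F
(NOT ((s -> (NOT s)) XOR ((NOT s) OR (NOT d)))) XOR ((d AND d) XOR (s <-> d)) = F XOR F = F
NOT ((NOT ((s -> (NOT s)) XOR ((NOT s) OR (NOT d)))) XOR ((d AND d) XOR (s <-> d))) = T

T


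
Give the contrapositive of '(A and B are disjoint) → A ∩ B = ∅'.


The contrapositive of (P → Q) is (¬Q → ¬P); it is logically equivalent to the original.
Here P = '(A and B are disjoint)' and Q = 'A ∩ B = ∅'.

If not (A ∩ B = ∅), then not ((A and B are disjoint)).


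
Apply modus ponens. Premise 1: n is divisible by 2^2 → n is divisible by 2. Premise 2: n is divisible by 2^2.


Modus ponens: from (P → Q) and P, infer Q.
P = 'n is divisible by 2^2' is asserted, and P → Q holds, so Q follows.

n is divisible by 2.


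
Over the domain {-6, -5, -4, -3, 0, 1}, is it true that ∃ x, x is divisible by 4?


Evaluate the predicate on each element: -6:F, -5:F, -4:T, -3:F, 0:T, 1:F.
Witness x = -4 satisfies the predicate.

T


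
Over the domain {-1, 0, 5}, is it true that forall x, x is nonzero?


Evaluate the predicate on each element: -1:True, 0:False, 5:True.
Counterexample x = 0 fails the predicate.

False


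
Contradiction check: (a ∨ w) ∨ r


Truth table over {a, r, w}:
a | r | w | φ
-------------
F | F | F | F
T | F | F | T
F | T | F | T
T | T | F | T
F | F | T | T
T | F | T | T
F | T | T | T
T | T | T | T
Satisfying assignment at row 2: a=T, r=F, w=F gives T.

No, it is not a contradiction.


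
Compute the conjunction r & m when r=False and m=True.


Conjunction is true only when both operands are true.
Substitute: r=False, m=True.
False & True evaluates to False.

False


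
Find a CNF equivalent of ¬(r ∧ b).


Step 1: Apply De Morgan: ¬(r ∧ b) = ¬r ∨ ¬b.

(¬r) ∨ (¬b)


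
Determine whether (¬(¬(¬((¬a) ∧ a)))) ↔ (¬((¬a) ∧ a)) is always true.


Build the truth table over {a}:
a | φ
-----
F | T
T | T
Every row evaluates to true.

Yes, it is a tautology.


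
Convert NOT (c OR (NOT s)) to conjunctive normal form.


Step 1: Apply De Morgan: ¬(c ∨ (¬s)) = ¬c ∧ ¬(¬s).
Step 2: Eliminate any double negations (¬¬X = X).

(NOT c) AND s


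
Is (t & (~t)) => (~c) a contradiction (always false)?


Truth table over {c, t}:
c | t | φ
---------
False | False | True
True | False | True
False | True | True
True | True | True
Satisfying assignment at row 1: c=False, t=False gives True.

No, it is not a contradiction.


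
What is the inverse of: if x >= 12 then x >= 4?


The inverse of (P → Q) is (¬P → ¬Q). It is equivalent to the converse, not to the original.
Here P = 'x >= 12' and Q = 'x >= 4'.

If not (x >= 12), then not (x >= 4).


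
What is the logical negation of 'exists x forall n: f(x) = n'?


Negation flips each quantifier (∀↔∃) and negates the inner predicate.
¬(exists x forall n: φ) = forall x exists n: ¬φ.

forall x exists n: ~(f(x) = n)


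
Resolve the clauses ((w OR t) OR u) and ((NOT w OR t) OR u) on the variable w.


The clauses contain complementary literals w and NOTw.
Resolution eliminates this pair and disjoins the remaining literals (merging duplicates).

(u OR t)


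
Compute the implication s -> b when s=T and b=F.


Implication is false only when antecedent is true and consequent is false.
Substitute: s=T, b=F.
T -> F evaluates to F.

F


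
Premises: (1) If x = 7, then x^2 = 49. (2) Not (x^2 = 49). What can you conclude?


Modus tollens: from (P → Q) and ¬Q, infer ¬P.
Q = 'x^2 = 49' is denied; since P → Q, P must also fail.

Not (x = 7).


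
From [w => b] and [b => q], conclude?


Hypothetical syllogism: from (P → Q) and (Q → R), infer (P → R).
Chain the two implications through the shared middle term 'b'.

w => q


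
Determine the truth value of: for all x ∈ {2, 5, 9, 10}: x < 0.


Evaluate the predicate on each element: 2:F, 5:F, 9:F, 10:F.
Counterexample x = 2 fails the predicate.

F


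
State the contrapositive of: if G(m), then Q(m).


The contrapositive of (P → Q) is (¬Q → ¬P); it is logically equivalent to the original.
Here P = 'G(m)' and Q = 'Q(m)'.

If not (Q(m)), then not (G(m)).


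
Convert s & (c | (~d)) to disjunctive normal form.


Step 1: Distribute ∧ over ∨: s ∧ (c ∨ (¬d)) = (s ∧ c) ∨ (s ∧ (¬d)).

(s & c) | (s & (~d))


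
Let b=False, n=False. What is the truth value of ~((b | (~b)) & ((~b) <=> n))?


Substitute b=False, n=False:
~b = True
b | (~b) = False | True = True
~b = True
(~b) <=> n = True <=> False = False
(b | (~b)) & ((~b) <=> n) = True & False = False
~((b | (~b)) & ((~b) <=> n)) = True

True


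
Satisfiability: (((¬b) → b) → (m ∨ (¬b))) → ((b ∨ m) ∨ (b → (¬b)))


Search for a satisfying assignment over {b, m}.
Try b=F, m=F: the formula evaluates to T.
A satisfying assignment exists.

Satisfiable.


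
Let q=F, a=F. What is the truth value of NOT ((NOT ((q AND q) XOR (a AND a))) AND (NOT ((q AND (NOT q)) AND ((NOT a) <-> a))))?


Substitute q=F, a=F:
… (earlier sub-steps elided)
(q AND q) XOR (a AND a) = F XOR F = F
NOT ((q AND q) XOR (a AND a)) = T
NOT q = T
q AND (NOT q) = F AND T = F
NOT a = T
(NOT a) <-> a = T <-> F = F
(q AND (NOT q)) AND ((NOT a) <-> a) = F AND F = F
NOT ((q AND (NOT q)) AND ((NOT a) <-> a)) = T
(NOT ((q AND q) XOR (a AND a))) AND (NOT ((q AND (NOT q)) AND ((NOT a) <-> a))) = T AND T = T
NOT ((NOT ((q AND q) XOR (a AND a))) AND (NOT ((q AND (NOT q)) AND ((NOT a) <-> a)))) = F

F


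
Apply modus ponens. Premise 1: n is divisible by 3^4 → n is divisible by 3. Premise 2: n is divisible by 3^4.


Modus ponens: from (P → Q) and P, infer Q.
P = 'n is divisible by 3^4' is asserted, and P → Q holds, so Q follows.

n is divisible by 3.


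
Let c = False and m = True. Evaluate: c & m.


Conjunction is true only when both operands are true.
Substitute: c=False, m=True.
False & True evaluates to False.

False


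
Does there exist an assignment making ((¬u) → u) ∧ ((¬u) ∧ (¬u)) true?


Check all 2 assignments over {u}:
u | φ
-----
F | F
T | F
No assignment makes the formula true.

Unsatisfiable.


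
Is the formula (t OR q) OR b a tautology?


Build the truth table over {b, q, t}:
b | q | t | φ
-------------
F | F | F | F
T | F | F | T
F | T | F | T
T | T | F | T
F | F | T | T
T | F | T | T
F | T | T | T
T | T | T | T
Counterexample at row 1: with b=F, q=F, t=F, the formula is F.

No, it is not a tautology.


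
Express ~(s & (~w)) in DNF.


Step 1: Apply De Morgan: ¬(s ∧ (¬w)) = ¬s ∨ ¬(¬w).
Step 2: Eliminate any double negations (¬¬X = X).

(~s) | w


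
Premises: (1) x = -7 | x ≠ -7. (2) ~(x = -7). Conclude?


Disjunctive syllogism: from (P ∨ Q) and ¬P, infer Q.
One disjunct, 'x = -7', is ruled out; the other must hold.

x ≠ -7


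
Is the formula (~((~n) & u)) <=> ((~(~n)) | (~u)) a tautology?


Build the truth table over {n, u}:
n | u | φ
---------
False | False | True
True | False | True
False | True | True
True | True | True
Every row evaluates to true.

Yes, it is a tautology.


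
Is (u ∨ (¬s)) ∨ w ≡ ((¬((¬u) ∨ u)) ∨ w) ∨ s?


Compare truth tables:
s | u | w | φ | ψ
-----------------
F | F | F | T | F
T | F | F | F | T
F | T | F | T | F
T | T | F | T | T
F | F | T | T | T
T | F | T | T | T
F | T | T | T | T
T | T | T | T | T
They differ at row 1 (s=F, u=F, w=F): φ=T but ψ=F.

No, they are not logically equivalent.


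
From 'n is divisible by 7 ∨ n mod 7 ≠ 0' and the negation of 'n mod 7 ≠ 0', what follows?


Disjunctive syllogism: from (P ∨ Q) and ¬P, infer Q.
One disjunct, 'n mod 7 ≠ 0', is ruled out; the other must hold.

n is divisible by 7


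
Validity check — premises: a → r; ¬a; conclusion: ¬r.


This is denying the antecedent (fallacy). There exist truth assignments where the premises are all true but the conclusion is false.

Invalid.


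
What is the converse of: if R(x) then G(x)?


The converse of (P → Q) is (Q → P). It is not in general equivalent to the original.
Here P = 'R(x)' and Q = 'G(x)'.

If G(x), then R(x).


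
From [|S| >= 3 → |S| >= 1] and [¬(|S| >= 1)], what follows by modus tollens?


Modus tollens: from (P → Q) and ¬Q, infer ¬P.
Q = '|S| >= 1' is denied; since P → Q, P must also fail.

Not (|S| >= 3).


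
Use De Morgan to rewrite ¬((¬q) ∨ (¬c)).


De Morgan: the negation of a disjunction is the conjunction of the negations.
Distribute ¬ across ∨, flipping it to ∧, and negate each literal.

q ∧ c


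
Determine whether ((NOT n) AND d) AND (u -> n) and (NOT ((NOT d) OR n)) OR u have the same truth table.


Compare truth tables:
d | n | u | φ | ψ
-----------------
F | F | F | F | F
T | F | F | T | T
F | T | F | F | F
T | T | F | F | F
F | F | T | F | T
T | F | T | F | T
F | T | T | F | T
T | T | T | F | T
They differ at row 5 (d=F, n=F, u=T): φ=F but ψ=T.

No, they are not logically equivalent.


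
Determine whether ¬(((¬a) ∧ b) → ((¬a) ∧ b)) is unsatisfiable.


Truth table over {a, b}:
a | b | φ
---------
F | F | F
T | F | F
F | T | F
T | T | F
Every row is false.

Yes, it is a contradiction.


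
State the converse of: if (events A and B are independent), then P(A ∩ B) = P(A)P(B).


The converse of (P → Q) is (Q → P). It is not in general equivalent to the original.
Here P = '(events A and B are independent)' and Q = 'P(A ∩ B) = P(A)P(B)'.

If P(A ∩ B) = P(A)P(B), then (events A and B are independent).


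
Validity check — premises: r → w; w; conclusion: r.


This is affirming the consequent (fallacy). There exist truth assignments where the premises are all true but the conclusion is false.

Invalid.


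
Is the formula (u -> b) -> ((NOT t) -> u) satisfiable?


Search for a satisfying assignment over {b, t, u}.
Try b=F, t=T, u=F: the formula evaluates to T.
A satisfying assignment exists.

Satisfiable.


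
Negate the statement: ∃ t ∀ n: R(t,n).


Negation flips each quantifier (∀↔∃) and negates the inner predicate.
¬(∃ t ∀ n: φ) = ∀ t ∃ n: ¬φ.

∀ t ∃ n: ¬(R(t,n))


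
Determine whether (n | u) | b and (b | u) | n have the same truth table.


Compare truth tables:
b | n | u | φ | ψ
-----------------
False | False | False | False | False
True | False | False | True | True
False | True | False | True | True
True | True | False | True | True
False | False | True | True | True
True | False | True | True | True
False | True | True | True | True
True | True | True | True | True
The columns φ and ψ agree on every row.

Yes, they are logically equivalent.


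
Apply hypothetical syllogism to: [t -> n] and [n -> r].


Hypothetical syllogism: from (P → Q) and (Q → R), infer (P → R).
Chain the two implications through the shared middle term 'n'.

t -> r


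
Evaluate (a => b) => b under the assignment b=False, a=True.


Substitute b=False, a=True:
a => b = True => False = False
(a => b) => b = False => False = True

True


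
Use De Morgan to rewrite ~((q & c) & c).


De Morgan: the negation of a conjunction is the disjunction of the negations.
Distribute ~ across &, flipping it to |, and negate each literal.

((~q) | (~c)) | (~c)


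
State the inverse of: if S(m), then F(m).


The inverse of (P → Q) is (¬P → ¬Q). It is equivalent to the converse, not to the original.
Here P = 'S(m)' and Q = 'F(m)'.

If not (S(m)), then not (F(m)).


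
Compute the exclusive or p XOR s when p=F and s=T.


Exclusive or is true when exactly one operand is true.
Substitute: p=F, s=T.
F XOR T evaluates to T.

T


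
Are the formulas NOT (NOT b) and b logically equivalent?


Compare truth tables:
b | φ | ψ
---------
F | F | F
T | T | T
The columns φ and ψ agree on every row.

Yes, they are logically equivalent.


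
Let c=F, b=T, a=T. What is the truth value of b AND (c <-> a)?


Substitute c=F, b=T, a=T:
c <-> a = F <-> T = F
b AND (c <-> a) = T AND F = F

F


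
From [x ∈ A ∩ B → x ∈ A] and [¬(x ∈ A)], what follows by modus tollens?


Modus tollens: from (P → Q) and ¬Q, infer ¬P.
Q = 'x ∈ A' is denied; since P → Q, P must also fail.

Not (x ∈ A ∩ B).


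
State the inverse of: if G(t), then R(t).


The inverse of (P → Q) is (¬P → ¬Q). It is equivalent to the converse, not to the original.
Here P = 'G(t)' and Q = 'R(t)'.

If not (G(t)), then not (R(t)).


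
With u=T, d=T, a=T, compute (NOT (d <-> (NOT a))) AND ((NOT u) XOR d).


Substitute u=T, d=T, a=T:
NOT a = F
d <-> (NOT a) = T <-> F = F
NOT (d <-> (NOT a)) = T
NOT u = F
(NOT u) XOR d = F XOR T = T
(NOT (d <-> (NOT a))) AND ((NOT u) XOR d) = T AND T = T

T


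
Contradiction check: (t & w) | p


Truth table over {p, t, w}:
p | t | w | φ
-------------
False | False | False | False
True | False | False | True
False | True | False | False
True | True | False | True
False | False | True | False
True | False | True | True
False | True | True | True
True | True | True | True
Satisfying assignment at row 2: p=True, t=False, w=False gives True.

No, it is not a contradiction.


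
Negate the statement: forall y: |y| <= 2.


¬(forall x: φ) = exists x: ¬φ, and ¬(exists x: φ) = forall x: ¬φ.
Apply to the universal statement.

exists y: ~(|y| <= 2)


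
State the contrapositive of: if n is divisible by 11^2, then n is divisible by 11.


The contrapositive of (P → Q) is (¬Q → ¬P); it is logically equivalent to the original.
Here P = 'n is divisible by 11^2' and Q = 'n is divisible by 11'.

If not (n is divisible by 11), then not (n is divisible by 11^2).


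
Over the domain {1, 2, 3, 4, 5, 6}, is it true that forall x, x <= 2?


Evaluate the predicate on each element: 1:True, 2:True, 3:False, 4:False, 5:False, 6:False.
Counterexample x = 3 fails the predicate.

False


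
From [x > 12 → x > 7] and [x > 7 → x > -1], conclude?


Hypothetical syllogism: from (P → Q) and (Q → R), infer (P → R).
Chain the two implications through the shared middle term 'x > 7'.

x > 12 → x > -1


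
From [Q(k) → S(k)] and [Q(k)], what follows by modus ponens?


Modus ponens: from (P → Q) and P, infer Q.
P = 'Q(k)' is asserted, and P → Q holds, so Q follows.

S(k).


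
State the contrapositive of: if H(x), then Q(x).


The contrapositive of (P → Q) is (¬Q → ¬P); it is logically equivalent to the original.
Here P = 'H(x)' and Q = 'Q(x)'.

If not (Q(x)), then not (H(x)).


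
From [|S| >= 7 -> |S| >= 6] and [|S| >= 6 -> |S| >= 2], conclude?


Hypothetical syllogism: from (P → Q) and (Q → R), infer (P → R).
Chain the two implications through the shared middle term '|S| >= 6'.

|S| >= 7 -> |S| >= 2


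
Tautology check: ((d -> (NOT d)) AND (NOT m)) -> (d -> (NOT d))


Build the truth table over {d, m}:
d | m | φ
---------
F | F | T
T | F | T
F | T | T
T | T | T
Every row evaluates to true.

Yes, it is a tautology.


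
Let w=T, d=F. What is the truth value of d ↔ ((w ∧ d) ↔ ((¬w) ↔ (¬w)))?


Substitute w=T, d=F:
w ∧ d = T ∧ F = F
¬w = F
¬w = F
(¬w) ↔ (¬w) = F ↔ F = T
(w ∧ d) ↔ ((¬w) ↔ (¬w)) = F ↔ T = F
d ↔ ((w ∧ d) ↔ ((¬w) ↔ (¬w))) = F ↔ F = T

T


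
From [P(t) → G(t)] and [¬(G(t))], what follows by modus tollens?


Modus tollens: from (P → Q) and ¬Q, infer ¬P.
Q = 'G(t)' is denied; since P → Q, P must also fail.

Not (P(t)).


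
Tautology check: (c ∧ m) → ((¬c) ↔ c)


Build the truth table over {c, m}:
c | m | φ
---------
F | F | T
T | F | T
F | T | T
T | T | F
Counterexample at row 4: with c=T, m=T, the formula is F.

No, it is not a tautology.


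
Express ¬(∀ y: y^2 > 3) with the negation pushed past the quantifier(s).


¬(∀ x: φ) = ∃ x: ¬φ, and ¬(∃ x: φ) = ∀ x: ¬φ.
Apply to the universal statement.

∃ y: ¬(y^2 > 3)


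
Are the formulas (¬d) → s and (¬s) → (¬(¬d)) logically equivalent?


Compare truth tables:
d | s | φ | ψ
-------------
F | F | F | F
T | F | T | T
F | T | T | T
T | T | T | T
The columns φ and ψ agree on every row.

Yes, they are logically equivalent.


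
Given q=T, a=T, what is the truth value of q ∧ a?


Conjunction is true only when both operands are true.
Substitute: q=T, a=T.
T ∧ T evaluates to T.

T


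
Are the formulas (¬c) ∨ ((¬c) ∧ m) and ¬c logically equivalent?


Compare truth tables:
c | m | φ | ψ
-------------
F | F | T | T
T | F | F | F
F | T | T | T
T | T | F | F
The columns φ and ψ agree on every row.

Yes, they are logically equivalent.


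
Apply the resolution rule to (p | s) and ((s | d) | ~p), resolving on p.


The clauses contain complementary literals p and ~p.
Resolution eliminates this pair and disjoins the remaining literals (merging duplicates).

(s | d)


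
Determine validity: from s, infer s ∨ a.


This matches the form of disjunction introduction: the conclusion follows in every model of the premises.

Valid.


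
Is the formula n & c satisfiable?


Search for a satisfying assignment over {c, n}.
Try c=True, n=True: the formula evaluates to True.
A satisfying assignment exists.

Satisfiable.


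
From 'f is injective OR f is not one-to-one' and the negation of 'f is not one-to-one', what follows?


Disjunctive syllogism: from (P ∨ Q) and ¬P, infer Q.
One disjunct, 'f is not one-to-one', is ruled out; the other must hold.

f is injective


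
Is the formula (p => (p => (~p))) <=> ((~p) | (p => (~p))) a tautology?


Build the truth table over {p}:
p | φ
-----
False | True
True | True
Every row evaluates to true.

Yes, it is a tautology.


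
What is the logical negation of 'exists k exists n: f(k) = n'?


Negation flips each quantifier (∀↔∃) and negates the inner predicate.
¬(exists k exists n: φ) = forall k forall n: ¬φ.

forall k forall n: ~(f(k) = n)


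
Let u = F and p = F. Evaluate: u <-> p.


Biconditional is true when both operands have the same truth value.
Substitute: u=F, p=F.
F <-> F evaluates to T.

T


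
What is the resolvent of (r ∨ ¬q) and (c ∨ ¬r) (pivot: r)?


The clauses contain complementary literals r and ¬r.
Resolution eliminates this pair and disjoins the remaining literals (merging duplicates).

(¬q ∨ c)


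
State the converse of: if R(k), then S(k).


The converse of (P → Q) is (Q → P). It is not in general equivalent to the original.
Here P = 'R(k)' and Q = 'S(k)'.

If S(k), then R(k).


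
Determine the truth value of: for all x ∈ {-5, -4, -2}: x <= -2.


Evaluate the predicate on each element: -5:T, -4:T, -2:T.
Every element satisfies the predicate.

T


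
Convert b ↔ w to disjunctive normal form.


Step 1: b ↔ w is true exactly when both agree: (b ∧ w) ∨ (¬b ∧ ¬w).

(b ∧ w) ∨ ((¬b) ∧ (¬w))


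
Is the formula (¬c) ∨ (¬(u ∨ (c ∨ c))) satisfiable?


Search for a satisfying assignment over {c, u}.
Try c=F, u=F: the formula evaluates to T.
A satisfying assignment exists.

Satisfiable.


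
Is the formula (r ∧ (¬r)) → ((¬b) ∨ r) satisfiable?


Search for a satisfying assignment over {b, r}.
Try b=F, r=F: the formula evaluates to T.
A satisfying assignment exists.

Satisfiable.


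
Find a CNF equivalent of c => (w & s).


Step 1: Rewrite c → (w ∧ s) as ¬c ∨ (w ∧ s).
Step 2: Distribute ∨ over ∧.

((~c) | w) & ((~c) | s)


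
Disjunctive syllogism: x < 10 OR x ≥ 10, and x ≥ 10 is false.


Disjunctive syllogism: from (P ∨ Q) and ¬P, infer Q.
One disjunct, 'x ≥ 10', is ruled out; the other must hold.

x < 10


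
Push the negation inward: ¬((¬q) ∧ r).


De Morgan: the negation of a conjunction is the disjunction of the negations.
Distribute ¬ across ∧, flipping it to ∨, and negate each literal.

q ∨ (¬r)


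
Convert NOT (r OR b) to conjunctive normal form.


Step 1: Apply De Morgan: ¬(r ∨ b) = ¬r ∧ ¬b.

(NOT r) AND (NOT b)


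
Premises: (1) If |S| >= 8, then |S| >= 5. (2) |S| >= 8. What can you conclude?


Modus ponens: from (P → Q) and P, infer Q.
P = '|S| >= 8' is asserted, and P → Q holds, so Q follows.

|S| >= 5.


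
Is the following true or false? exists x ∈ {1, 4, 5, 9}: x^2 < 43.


Evaluate the predicate on each element: 1:True, 4:True, 5:True, 9:False.
Witness x = 1 satisfies the predicate.

True


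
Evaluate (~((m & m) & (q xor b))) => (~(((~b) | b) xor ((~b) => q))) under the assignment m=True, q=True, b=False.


Substitute m=True, q=True, b=False:
… (earlier sub-steps elided)
q xor b = True xor False = True
(m & m) & (q xor b) = True & True = True
~((m & m) & (q xor b)) = False
~b = True
(~b) | b = True | False = True
~b = True
(~b) => q = True => True = True
((~b) | b) xor ((~b) => q) = True xor True = False
~(((~b) | b) xor ((~b) => q)) = True
(~((m & m) & (q xor b))) => (~(((~b) | b) xor ((~b) => q))) = False => True = True

True


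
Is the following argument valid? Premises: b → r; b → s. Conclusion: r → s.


This is (no valid rule). There exist truth assignments where the premises are all true but the conclusion is false.

Invalid.


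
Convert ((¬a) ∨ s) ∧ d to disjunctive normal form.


Step 1: Distribute ∧ over ∨: ((¬a) ∨ s) ∧ d = ((¬a) ∧ d) ∨ (s ∧ d).

((¬a) ∧ d) ∨ (s ∧ d)


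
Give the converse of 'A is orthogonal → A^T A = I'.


The converse of (P → Q) is (Q → P). It is not in general equivalent to the original.
Here P = 'A is orthogonal' and Q = 'A^T A = I'.

If A^T A = I, then A is orthogonal.


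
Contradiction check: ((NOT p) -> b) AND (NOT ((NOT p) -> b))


Truth table over {b, p}:
b | p | φ
---------
F | F | F
T | F | F
F | T | F
T | T | F
Every row is false.

Yes, it is a contradiction.


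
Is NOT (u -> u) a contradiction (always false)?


Truth table over {u}:
u | φ
-----
F | F
T | F
Every row is false.

Yes, it is a contradiction.


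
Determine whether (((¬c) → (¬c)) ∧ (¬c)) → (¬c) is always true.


Build the truth table over {c}:
c | φ
-----
F | T
T | T
Every row evaluates to true.

Yes, it is a tautology.


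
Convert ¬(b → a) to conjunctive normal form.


Step 1: Rewrite b → a as ¬b ∨ a.
Step 2: Negate: ¬(¬b ∨ a) = b ∧ ¬a (De Morgan + double negation).

b ∧ (¬a)


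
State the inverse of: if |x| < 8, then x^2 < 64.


The inverse of (P → Q) is (¬P → ¬Q). It is equivalent to the converse, not to the original.
Here P = '|x| < 8' and Q = 'x^2 < 64'.

If not (|x| < 8), then not (x^2 < 64).


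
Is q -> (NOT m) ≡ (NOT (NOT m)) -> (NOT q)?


Compare truth tables:
m | q | φ | ψ
-------------
F | F | T | T
T | F | T | T
F | T | T | T
T | T | F | F
The columns φ and ψ agree on every row.

Yes, they are logically equivalent.


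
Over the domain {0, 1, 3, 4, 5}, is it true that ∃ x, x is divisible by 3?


Evaluate the predicate on each element: 0:T, 1:F, 3:T, 4:F, 5:F.
Witness x = 0 satisfies the predicate.

T


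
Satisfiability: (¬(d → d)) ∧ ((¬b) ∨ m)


Check all 8 assignments over {b, d, m}:
b | d | m | φ
-------------
F | F | F | F
T | F | F | F
F | T | F | F
T | T | F | F
F | F | T | F
T | F | T | F
F | T | T | F
T | T | T | F
No assignment makes the formula true.

Unsatisfiable.


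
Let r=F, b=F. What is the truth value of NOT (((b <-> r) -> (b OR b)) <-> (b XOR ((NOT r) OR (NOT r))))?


Substitute r=F, b=F:
b <-> r = F <-> F = T
b OR b = F OR F = F
(b <-> r) -> (b OR b) = T -> F = F
NOT r = T
NOT r = T
(NOT r) OR (NOT r) = T OR T = T
b XOR ((NOT r) OR (NOT r)) = F XOR T = T
((b <-> r) -> (b OR b)) <-> (b XOR ((NOT r) OR (NOT r))) = F <-> T = F
NOT (((b <-> r) -> (b OR b)) <-> (b XOR ((NOT r) OR (NOT r)))) = T

T


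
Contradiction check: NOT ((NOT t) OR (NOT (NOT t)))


Truth table over {t}:
t | φ
-----
F | F
T | F
Every row is false.

Yes, it is a contradiction.


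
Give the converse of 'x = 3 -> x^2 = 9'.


The converse of (P → Q) is (Q → P). It is not in general equivalent to the original.
Here P = 'x = 3' and Q = 'x^2 = 9'.

If x^2 = 9, then x = 3.


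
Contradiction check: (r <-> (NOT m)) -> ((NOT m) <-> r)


Truth table over {m, r}:
m | r | φ
---------
F | F | T
T | F | T
F | T | T
T | T | T
Satisfying assignment at row 1: m=F, r=F gives T.

No, it is not a contradiction.


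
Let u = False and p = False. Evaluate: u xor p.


Exclusive or is true when exactly one operand is true.
Substitute: u=False, p=False.
False xor False evaluates to False.

False


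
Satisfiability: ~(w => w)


Check all 2 assignments over {w}:
w | φ
-----
False | False
True | False
No assignment makes the formula true.

Unsatisfiable.


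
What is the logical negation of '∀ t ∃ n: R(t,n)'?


Negation flips each quantifier (∀↔∃) and negates the inner predicate.
¬(∀ t ∃ n: φ) = ∃ t ∀ n: ¬φ.

∃ t ∀ n: ¬(R(t,n))


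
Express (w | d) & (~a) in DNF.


Step 1: Distribute ∧ over ∨: (w ∨ d) ∧ (¬a) = (w ∧ (¬a)) ∨ (d ∧ (¬a)).

(w & (~a)) | (d & (~a))


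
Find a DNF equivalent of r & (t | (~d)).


Step 1: Distribute ∧ over ∨: r ∧ (t ∨ (¬d)) = (r ∧ t) ∨ (r ∧ (¬d)).

(r & t) | (r & (~d))


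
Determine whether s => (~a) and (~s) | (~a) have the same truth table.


Compare truth tables:
a | s | φ | ψ
-------------
False | False | True | True
True | False | True | True
False | True | True | True
True | True | False | False
The columns φ and ψ agree on every row.

Yes, they are logically equivalent.


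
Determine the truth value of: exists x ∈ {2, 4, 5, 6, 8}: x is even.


Evaluate the predicate on each element: 2:True, 4:True, 5:False, 6:True, 8:True.
Witness x = 2 satisfies the predicate.

True


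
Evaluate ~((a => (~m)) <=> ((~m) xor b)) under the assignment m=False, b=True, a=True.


Substitute m=False, b=True, a=True:
~m = True
a => (~m) = True => True = True
~m = True
(~m) xor b = True xor True = False
(a => (~m)) <=> ((~m) xor b) = True <=> False = False
~((a => (~m)) <=> ((~m) xor b)) = True

True


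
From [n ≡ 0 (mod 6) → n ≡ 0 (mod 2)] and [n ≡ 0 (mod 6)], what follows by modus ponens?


Modus ponens: from (P → Q) and P, infer Q.
P = 'n ≡ 0 (mod 6)' is asserted, and P → Q holds, so Q follows.

n ≡ 0 (mod 2).


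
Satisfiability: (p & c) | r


Search for a satisfying assignment over {c, p, r}.
Try c=True, p=True, r=False: the formula evaluates to True.
A satisfying assignment exists.

Satisfiable.


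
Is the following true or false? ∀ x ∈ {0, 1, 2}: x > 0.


Evaluate the predicate on each element: 0:F, 1:T, 2:T.
Counterexample x = 0 fails the predicate.

F


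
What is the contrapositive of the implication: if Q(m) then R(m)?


The contrapositive of (P → Q) is (¬Q → ¬P); it is logically equivalent to the original.
Here P = 'Q(m)' and Q = 'R(m)'.

If not (R(m)), then not (Q(m)).


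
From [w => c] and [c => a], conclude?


Hypothetical syllogism: from (P → Q) and (Q → R), infer (P → R).
Chain the two implications through the shared middle term 'c'.

w => a


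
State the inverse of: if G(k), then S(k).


The inverse of (P → Q) is (¬P → ¬Q). It is equivalent to the converse, not to the original.
Here P = 'G(k)' and Q = 'S(k)'.

If not (G(k)), then not (S(k)).


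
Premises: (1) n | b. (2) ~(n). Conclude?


Disjunctive syllogism: from (P ∨ Q) and ¬P, infer Q.
One disjunct, 'n', is ruled out; the other must hold.

b


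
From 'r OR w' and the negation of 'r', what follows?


Disjunctive syllogism: from (P ∨ Q) and ¬P, infer Q.
One disjunct, 'r', is ruled out; the other must hold.

w


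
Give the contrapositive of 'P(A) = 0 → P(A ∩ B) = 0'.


The contrapositive of (P → Q) is (¬Q → ¬P); it is logically equivalent to the original.
Here P = 'P(A) = 0' and Q = 'P(A ∩ B) = 0'.

If not (P(A ∩ B) = 0), then not (P(A) = 0).


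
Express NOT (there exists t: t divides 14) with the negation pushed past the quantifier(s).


¬(for all x: φ) = there exists x: ¬φ, and ¬(there exists x: φ) = for all x: ¬φ.
Apply to the existential statement.

for all t: NOT(t divides 14)


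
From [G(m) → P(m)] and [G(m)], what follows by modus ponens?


Modus ponens: from (P → Q) and P, infer Q.
P = 'G(m)' is asserted, and P → Q holds, so Q follows.

P(m).


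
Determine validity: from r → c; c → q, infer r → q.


This matches the form of hypothetical syllogism: the conclusion follows in every model of the premises.

Valid.


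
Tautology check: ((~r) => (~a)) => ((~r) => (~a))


Build the truth table over {a, r}:
a | r | φ
---------
False | False | True
True | False | True
False | True | True
True | True | True
Every row evaluates to true.

Yes, it is a tautology.


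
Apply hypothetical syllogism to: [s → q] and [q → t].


Hypothetical syllogism: from (P → Q) and (Q → R), infer (P → R).
Chain the two implications through the shared middle term 'q'.

s → t


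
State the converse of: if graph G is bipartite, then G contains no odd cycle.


The converse of (P → Q) is (Q → P). It is not in general equivalent to the original.
Here P = 'graph G is bipartite' and Q = 'G contains no odd cycle'.

If G contains no odd cycle, then graph G is bipartite.


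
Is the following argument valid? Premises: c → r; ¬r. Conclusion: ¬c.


This matches the form of modus tollens: the conclusion follows in every model of the premises.

Valid.


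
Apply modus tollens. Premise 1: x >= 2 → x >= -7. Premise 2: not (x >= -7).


Modus tollens: from (P → Q) and ¬Q, infer ¬P.
Q = 'x >= -7' is denied; since P → Q, P must also fail.

Not (x >= 2).
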